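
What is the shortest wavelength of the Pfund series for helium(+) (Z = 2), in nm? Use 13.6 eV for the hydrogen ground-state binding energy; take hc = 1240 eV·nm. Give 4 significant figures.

The Pfund series has lower level n_f = 5; the series limit corresponds to n_i → ∞.
ΔE_max = 13.6 × 4 / 5² = 2.176 eV.
λ_min = 1240 / 2.176 = 569.9 nm.

569.9 nm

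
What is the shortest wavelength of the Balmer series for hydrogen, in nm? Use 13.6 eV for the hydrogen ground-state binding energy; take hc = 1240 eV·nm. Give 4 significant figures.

364.7 nm

The Balmer series has lower level n_f = 2; the series limit corresponds to n_i → ∞.
ΔE_max = 13.6 × 1 / 2² = 3.400 eV.
λ_min = 1240 / 3.400 = 364.7 nm.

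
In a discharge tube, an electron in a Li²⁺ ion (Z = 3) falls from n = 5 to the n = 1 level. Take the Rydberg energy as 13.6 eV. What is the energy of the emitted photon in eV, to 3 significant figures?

118 eV

The Bohr energies scale as Z², so for Z = 3: E_n = −122.4/n² eV.
E_5 = −122.4/25 = −4.896 eV and E_1 = −122.4/1 = −122.4 eV.
The photon energy is |E_5 − E_1| = 118 eV.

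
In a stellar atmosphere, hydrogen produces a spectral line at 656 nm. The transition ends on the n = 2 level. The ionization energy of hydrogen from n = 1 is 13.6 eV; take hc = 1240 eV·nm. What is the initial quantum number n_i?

n_i = 3

The photon energy is ΔE = hc/λ = 1240 / 656 = 1.890 eV.
With Z = 1, ΔE = 13.60 × (1/n_f² − 1/n_i²), so 1/n_f² − 1/n_i² = 0.1390.
With n_f = 2: 1/n_i² = 1/4 − 0.1390 = 0.1110, so n_i ≈ 3.00.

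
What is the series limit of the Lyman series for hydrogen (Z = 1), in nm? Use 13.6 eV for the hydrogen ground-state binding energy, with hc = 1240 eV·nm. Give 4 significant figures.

91.18 nm

The Lyman series has lower level n_f = 1; the series limit corresponds to n_i → ∞.
ΔE_max = 13.6 × 1 / 1² = 13.60 eV.
λ_min = 1240 / 13.60 = 91.18 nm.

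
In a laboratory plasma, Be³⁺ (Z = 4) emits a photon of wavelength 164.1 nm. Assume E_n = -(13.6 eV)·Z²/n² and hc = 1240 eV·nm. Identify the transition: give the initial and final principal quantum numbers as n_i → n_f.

n_i = 6, n_f = 4

The photon energy is ΔE = hc/λ = 1240 / 164.1 = 7.556 eV.
With Z = 4, ΔE = 217.6 × (1/n_f² − 1/n_i²), so 1/n_f² − 1/n_i² = 0.03473.
Trying n_f = 4 gives 1/n_i² = 0.02777, i.e. n_i ≈ 6; this pair matches.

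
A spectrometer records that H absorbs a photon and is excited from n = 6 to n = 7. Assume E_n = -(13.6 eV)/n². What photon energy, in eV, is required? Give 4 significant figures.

E_7 = −13.60/49 = −0.2776 eV and E_6 = −13.60/36 = −0.3778 eV.
The photon energy is |E_7 − E_6| = 0.1002 eV.

0.1002 eV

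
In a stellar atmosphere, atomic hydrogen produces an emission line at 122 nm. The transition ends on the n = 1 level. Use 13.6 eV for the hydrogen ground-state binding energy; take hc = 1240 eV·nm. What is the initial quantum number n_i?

n_i = 2

The photon energy is ΔE = hc/λ = 1240 / 122 = 10.16 eV.
With Z = 1, ΔE = 13.60 × (1/n_f² − 1/n_i²), so 1/n_f² − 1/n_i² = 0.7473.
With n_f = 1: 1/n_i² = 1/1 − 0.7473 = 0.2527, so n_i ≈ 1.99.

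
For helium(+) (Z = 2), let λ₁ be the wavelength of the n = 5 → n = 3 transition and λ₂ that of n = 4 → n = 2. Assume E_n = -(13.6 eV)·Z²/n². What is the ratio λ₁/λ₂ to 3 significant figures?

λ ∝ 1/ΔE ∝ 1/(1/n_f² − 1/n_i²), and the Z² and hc factors cancel in the ratio.
λ₁/λ₂ = (1/2² − 1/4²)/(1/3² − 1/5²) = 0.1875/0.07111 = 2.64.

2.64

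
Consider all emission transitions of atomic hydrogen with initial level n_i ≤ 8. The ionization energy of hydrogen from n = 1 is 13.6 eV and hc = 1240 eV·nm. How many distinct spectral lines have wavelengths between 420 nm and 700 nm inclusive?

3

Enumerate all n_i → n_f pairs with 1 ≤ n_f < n_i ≤ 8 and compute λ = 1240 / [13.6·1·(1/n_f² − 1/n_i²)].
Lines falling in [420, 700] nm: 5→2 (434.2 nm), 4→2 (486.3 nm), 3→2 (656.5 nm).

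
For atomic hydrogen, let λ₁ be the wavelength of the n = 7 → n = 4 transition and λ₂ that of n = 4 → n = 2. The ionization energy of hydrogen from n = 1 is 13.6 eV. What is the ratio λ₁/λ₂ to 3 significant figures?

λ ∝ 1/ΔE ∝ 1/(1/n_f² − 1/n_i²), and the Z² and hc factors cancel in the ratio.
λ₁/λ₂ = (1/2² − 1/4²)/(1/4² − 1/7²) = 0.1875/0.04209 = 4.45.

4.45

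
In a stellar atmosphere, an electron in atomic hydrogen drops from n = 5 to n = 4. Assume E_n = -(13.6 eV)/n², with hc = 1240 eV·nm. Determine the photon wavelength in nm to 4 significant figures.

ΔE = 13.60 × (1/4² − 1/5²) = 13.60 × 0.02250 = 0.3060 eV.
λ = hc/ΔE = 1240 / 0.3060 = 4052 nm.

4052 nm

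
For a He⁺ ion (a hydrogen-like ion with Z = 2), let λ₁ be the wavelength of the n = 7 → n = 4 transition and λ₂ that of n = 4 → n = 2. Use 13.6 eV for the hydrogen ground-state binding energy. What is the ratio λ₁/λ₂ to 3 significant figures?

4.45

λ ∝ 1/ΔE ∝ 1/(1/n_f² − 1/n_i²), and the Z² and hc factors cancel in the ratio.
λ₁/λ₂ = (1/2² − 1/4²)/(1/4² − 1/7²) = 0.1875/0.04209 = 4.45.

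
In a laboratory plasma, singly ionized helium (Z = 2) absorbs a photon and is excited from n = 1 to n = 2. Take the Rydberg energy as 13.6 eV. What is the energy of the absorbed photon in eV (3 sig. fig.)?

40.8 eV

The Bohr energies scale as Z², so for Z = 2: E_n = −54.40/n² eV.
E_2 = −54.40/4 = −13.60 eV and E_1 = −54.40/1 = −54.40 eV.
The photon energy is |E_2 − E_1| = 40.8 eV.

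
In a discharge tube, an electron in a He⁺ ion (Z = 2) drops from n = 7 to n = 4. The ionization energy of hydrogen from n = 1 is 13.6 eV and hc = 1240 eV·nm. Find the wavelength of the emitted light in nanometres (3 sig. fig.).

542 nm

For Z = 2 the level energies scale as Z², so the effective Rydberg energy is 13.6 × 4 = 54.40 eV.
ΔE = 54.40 × (1/4² − 1/7²) = 54.40 × 0.04209 = 2.290 eV.
λ = hc/ΔE = 1240 / 2.290 = 542 nm.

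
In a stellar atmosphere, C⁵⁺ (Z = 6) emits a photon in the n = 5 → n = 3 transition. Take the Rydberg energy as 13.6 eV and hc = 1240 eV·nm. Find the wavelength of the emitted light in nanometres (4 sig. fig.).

For Z = 6 the level energies scale as Z², so the effective Rydberg energy is 13.6 × 36 = 489.6 eV.
ΔE = 489.6 × (1/3² − 1/5²) = 489.6 × 0.07111 = 34.82 eV.
λ = hc/ΔE = 1240 / 34.82 = 35.62 nm.

35.62 nm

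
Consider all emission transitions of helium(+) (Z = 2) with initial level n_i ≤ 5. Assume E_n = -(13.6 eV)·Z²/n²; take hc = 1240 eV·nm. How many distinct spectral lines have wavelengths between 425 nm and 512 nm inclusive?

Enumerate all n_i → n_f pairs with 1 ≤ n_f < n_i ≤ 5 and compute λ = 1240 / [13.6·4·(1/n_f² − 1/n_i²)].
Lines falling in [425, 512] nm: 4→3 (468.9 nm).

1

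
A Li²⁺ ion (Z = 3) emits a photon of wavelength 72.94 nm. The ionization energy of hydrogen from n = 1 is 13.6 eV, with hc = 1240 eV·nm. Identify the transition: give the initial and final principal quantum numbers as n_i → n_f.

The photon energy is ΔE = hc/λ = 1240 / 72.94 = 17.00 eV.
With Z = 3, ΔE = 122.4 × (1/n_f² − 1/n_i²), so 1/n_f² − 1/n_i² = 0.1389.
Trying n_f = 2 gives 1/n_i² = 0.1111, i.e. n_i ≈ 3; this pair matches.

n_i = 3, n_f = 2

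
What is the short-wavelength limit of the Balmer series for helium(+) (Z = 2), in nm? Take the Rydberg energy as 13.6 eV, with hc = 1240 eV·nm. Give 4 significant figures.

91.18 nm

The Balmer series has lower level n_f = 2; the series limit corresponds to n_i → ∞.
ΔE_max = 13.6 × 4 / 2² = 13.60 eV.
λ_min = 1240 / 13.60 = 91.18 nm.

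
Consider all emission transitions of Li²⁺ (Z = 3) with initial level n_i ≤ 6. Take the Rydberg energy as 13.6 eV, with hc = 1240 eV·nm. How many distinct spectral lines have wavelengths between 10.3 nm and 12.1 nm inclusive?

4

Enumerate all n_i → n_f pairs with 1 ≤ n_f < n_i ≤ 6 and compute λ = 1240 / [13.6·9·(1/n_f² − 1/n_i²)].
Lines falling in [10.3, 12.1] nm: 6→1 (10.42 nm), 5→1 (10.55 nm), 4→1 (10.81 nm), 3→1 (11.40 nm).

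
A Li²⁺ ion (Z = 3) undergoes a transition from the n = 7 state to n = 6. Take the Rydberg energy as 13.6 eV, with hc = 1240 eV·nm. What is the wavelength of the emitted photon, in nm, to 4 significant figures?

1375 nm

For Z = 3 the level energies scale as Z², so the effective Rydberg energy is 13.6 × 9 = 122.4 eV.
ΔE = 122.4 × (1/6² − 1/7²) = 122.4 × 0.007370 = 0.9020 eV.
λ = hc/ΔE = 1240 / 0.9020 = 1375 nm.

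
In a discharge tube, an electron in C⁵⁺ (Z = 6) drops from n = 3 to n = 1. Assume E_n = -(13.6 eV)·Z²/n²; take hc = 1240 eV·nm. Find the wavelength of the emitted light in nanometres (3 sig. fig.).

2.85 nm

For Z = 6 the level energies scale as Z², so the effective Rydberg energy is 13.6 × 36 = 489.6 eV.
ΔE = 489.6 × (1/1² − 1/3²) = 489.6 × 0.8889 = 435.2 eV.
λ = hc/ΔE = 1240 / 435.2 = 2.85 nm.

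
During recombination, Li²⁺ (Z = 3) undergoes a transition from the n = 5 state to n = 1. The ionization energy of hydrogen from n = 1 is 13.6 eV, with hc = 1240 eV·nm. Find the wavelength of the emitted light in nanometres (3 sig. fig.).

For Z = 3 the level energies scale as Z², so the effective Rydberg energy is 13.6 × 9 = 122.4 eV.
ΔE = 122.4 × (1/1² − 1/5²) = 122.4 × 0.9600 = 117.5 eV.
λ = hc/ΔE = 1240 / 117.5 = 10.6 nm.

10.6 nm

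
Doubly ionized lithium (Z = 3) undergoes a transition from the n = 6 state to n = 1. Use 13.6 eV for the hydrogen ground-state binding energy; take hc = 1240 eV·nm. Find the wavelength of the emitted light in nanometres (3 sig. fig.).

10.4 nm

For Z = 3 the level energies scale as Z², so the effective Rydberg energy is 13.6 × 9 = 122.4 eV.
ΔE = 122.4 × (1/1² − 1/6²) = 122.4 × 0.9722 = 119.0 eV.
λ = hc/ΔE = 1240 / 119.0 = 10.4 nm.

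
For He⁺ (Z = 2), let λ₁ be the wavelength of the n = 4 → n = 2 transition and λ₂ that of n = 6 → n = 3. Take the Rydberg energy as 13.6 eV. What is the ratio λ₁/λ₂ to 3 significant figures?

λ ∝ 1/ΔE ∝ 1/(1/n_f² − 1/n_i²), and the Z² and hc factors cancel in the ratio.
λ₁/λ₂ = (1/3² − 1/6²)/(1/2² − 1/4²) = 0.08333/0.1875 = 0.444.

0.444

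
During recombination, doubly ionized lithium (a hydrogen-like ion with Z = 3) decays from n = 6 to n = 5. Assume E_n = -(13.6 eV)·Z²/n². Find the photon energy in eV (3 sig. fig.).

1.50 eV

The Bohr energies scale as Z², so for Z = 3: E_n = −122.4/n² eV.
E_6 = −122.4/36 = −3.400 eV and E_5 = −122.4/25 = −4.896 eV.
The photon energy is |E_6 − E_5| = 1.50 eV.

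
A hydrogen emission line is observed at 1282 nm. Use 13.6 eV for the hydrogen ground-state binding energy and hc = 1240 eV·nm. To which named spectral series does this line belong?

Paschen

ΔE = 1240/1282 = 0.9672 eV.
This matches 13.6 × (1/3² − 1/5²), so n_f = 3: the Paschen series.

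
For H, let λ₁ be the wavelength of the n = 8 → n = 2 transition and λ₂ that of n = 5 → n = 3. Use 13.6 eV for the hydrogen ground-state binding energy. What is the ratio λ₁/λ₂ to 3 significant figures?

λ ∝ 1/ΔE ∝ 1/(1/n_f² − 1/n_i²), and the Z² and hc factors cancel in the ratio.
λ₁/λ₂ = (1/3² − 1/5²)/(1/2² − 1/8²) = 0.07111/0.2344 = 0.303.

0.303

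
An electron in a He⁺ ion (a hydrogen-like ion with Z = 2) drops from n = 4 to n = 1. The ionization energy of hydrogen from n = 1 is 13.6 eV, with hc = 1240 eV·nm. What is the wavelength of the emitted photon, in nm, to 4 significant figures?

For Z = 2 the level energies scale as Z², so the effective Rydberg energy is 13.6 × 4 = 54.40 eV.
ΔE = 54.40 × (1/1² − 1/4²) = 54.40 × 0.9375 = 51.00 eV.
λ = hc/ΔE = 1240 / 51.00 = 24.31 nm.

24.31 nm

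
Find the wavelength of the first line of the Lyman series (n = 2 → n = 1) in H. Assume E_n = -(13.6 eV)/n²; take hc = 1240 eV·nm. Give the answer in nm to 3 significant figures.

122 nm

The Lyman series terminates on n_f = 1; the first line has n_i = 1+1 = 2.
ΔE = 13.60 × (1/1² − 1/2²) = 10.20 eV.
λ = 1240 / 10.20 = 122 nm.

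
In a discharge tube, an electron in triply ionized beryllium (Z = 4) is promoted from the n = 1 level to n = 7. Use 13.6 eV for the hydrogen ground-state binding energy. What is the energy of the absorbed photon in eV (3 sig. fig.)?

The Bohr energies scale as Z², so for Z = 4: E_n = −217.6/n² eV.
E_7 = −217.6/49 = −4.441 eV and E_1 = −217.6/1 = −217.6 eV.
The photon energy is |E_7 − E_1| = 213 eV.

213 eV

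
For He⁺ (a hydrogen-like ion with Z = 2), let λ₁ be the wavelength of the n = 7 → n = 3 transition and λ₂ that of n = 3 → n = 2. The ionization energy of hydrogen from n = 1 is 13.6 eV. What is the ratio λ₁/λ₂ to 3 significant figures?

1.53

λ ∝ 1/ΔE ∝ 1/(1/n_f² − 1/n_i²), and the Z² and hc factors cancel in the ratio.
λ₁/λ₂ = (1/2² − 1/3²)/(1/3² − 1/7²) = 0.1389/0.09070 = 1.53.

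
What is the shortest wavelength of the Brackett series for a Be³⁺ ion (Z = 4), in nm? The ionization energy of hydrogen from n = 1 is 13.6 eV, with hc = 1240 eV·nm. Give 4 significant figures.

91.18 nm

The Brackett series has lower level n_f = 4; the series limit corresponds to n_i → ∞.
ΔE_max = 13.6 × 16 / 4² = 13.60 eV.
λ_min = 1240 / 13.60 = 91.18 nm.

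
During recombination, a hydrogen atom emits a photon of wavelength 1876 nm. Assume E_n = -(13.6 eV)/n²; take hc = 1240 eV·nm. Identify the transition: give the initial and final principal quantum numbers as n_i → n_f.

n_i = 4, n_f = 3

The photon energy is ΔE = hc/λ = 1240 / 1876 = 0.6610 eV.
With Z = 1, ΔE = 13.60 × (1/n_f² − 1/n_i²), so 1/n_f² − 1/n_i² = 0.04860.
Trying n_f = 3 gives 1/n_i² = 0.06251, i.e. n_i ≈ 4; this pair matches.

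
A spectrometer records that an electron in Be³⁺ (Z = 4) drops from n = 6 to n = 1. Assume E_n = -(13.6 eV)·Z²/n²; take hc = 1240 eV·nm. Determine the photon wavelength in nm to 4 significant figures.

5.861 nm

For Z = 4 the level energies scale as Z², so the effective Rydberg energy is 13.6 × 16 = 217.6 eV.
ΔE = 217.6 × (1/1² − 1/6²) = 217.6 × 0.9722 = 211.6 eV.
λ = hc/ΔE = 1240 / 211.6 = 5.861 nm.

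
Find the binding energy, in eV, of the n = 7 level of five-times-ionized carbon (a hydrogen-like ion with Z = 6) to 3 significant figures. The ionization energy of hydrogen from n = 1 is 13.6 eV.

9.99 eV

E_n = −13.6 Z²/n² = −489.6/n² eV for Z = 6.
E_7 = −489.6/49 = −9.99 eV, so ionization (to E = 0) requires 9.99 eV.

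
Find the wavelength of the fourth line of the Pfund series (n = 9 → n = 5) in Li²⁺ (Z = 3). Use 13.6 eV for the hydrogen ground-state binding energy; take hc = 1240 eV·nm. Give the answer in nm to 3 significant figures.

366 nm

The Pfund series terminates on n_f = 5; the fourth line has n_i = 5+4 = 9.
ΔE = 122.4 × (1/5² − 1/9²) = 3.385 eV.
λ = 1240 / 3.385 = 366 nm.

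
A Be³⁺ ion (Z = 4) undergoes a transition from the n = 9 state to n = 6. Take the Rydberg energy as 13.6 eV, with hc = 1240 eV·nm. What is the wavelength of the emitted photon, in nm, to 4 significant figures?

For Z = 4 the level energies scale as Z², so the effective Rydberg energy is 13.6 × 16 = 217.6 eV.
ΔE = 217.6 × (1/6² − 1/9²) = 217.6 × 0.01543 = 3.358 eV.
λ = hc/ΔE = 1240 / 3.358 = 369.3 nm.

369.3 nm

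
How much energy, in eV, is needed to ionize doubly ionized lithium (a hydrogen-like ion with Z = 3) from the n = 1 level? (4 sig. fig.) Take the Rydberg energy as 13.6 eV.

122.4 eV

E_n = −13.6 Z²/n² = −122.4/n² eV for Z = 3.
E_1 = −122.4/1 = −122.4 eV, so ionization (to E = 0) requires 122.4 eV.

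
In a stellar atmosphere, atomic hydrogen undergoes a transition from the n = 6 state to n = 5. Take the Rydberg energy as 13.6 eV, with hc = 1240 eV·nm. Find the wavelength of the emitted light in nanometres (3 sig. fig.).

ΔE = 13.60 × (1/5² − 1/6²) = 13.60 × 0.01222 = 0.1662 eV.
λ = hc/ΔE = 1240 / 0.1662 = 7460 nm.

7460 nm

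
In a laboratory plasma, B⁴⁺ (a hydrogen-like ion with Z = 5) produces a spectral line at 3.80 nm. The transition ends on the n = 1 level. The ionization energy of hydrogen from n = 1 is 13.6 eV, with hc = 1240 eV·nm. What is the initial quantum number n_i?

n_i = 5

The photon energy is ΔE = hc/λ = 1240 / 3.80 = 326.3 eV.
With Z = 5, ΔE = 340.0 × (1/n_f² − 1/n_i²), so 1/n_f² − 1/n_i² = 0.9598.
With n_f = 1: 1/n_i² = 1/1 − 0.9598 = 0.04025, so n_i ≈ 4.98.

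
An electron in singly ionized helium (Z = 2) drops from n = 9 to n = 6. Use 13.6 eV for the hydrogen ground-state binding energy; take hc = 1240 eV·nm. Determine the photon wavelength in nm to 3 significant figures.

1480 nm

For Z = 2 the level energies scale as Z², so the effective Rydberg energy is 13.6 × 4 = 54.40 eV.
ΔE = 54.40 × (1/6² − 1/9²) = 54.40 × 0.01543 = 0.8395 eV.
λ = hc/ΔE = 1240 / 0.8395 = 1480 nm.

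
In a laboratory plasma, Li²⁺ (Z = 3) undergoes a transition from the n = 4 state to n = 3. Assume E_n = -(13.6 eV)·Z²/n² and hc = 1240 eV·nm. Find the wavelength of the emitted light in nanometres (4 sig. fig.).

For Z = 3 the level energies scale as Z², so the effective Rydberg energy is 13.6 × 9 = 122.4 eV.
ΔE = 122.4 × (1/3² − 1/4²) = 122.4 × 0.04861 = 5.950 eV.
λ = hc/ΔE = 1240 / 5.950 = 208.4 nm.

208.4 nm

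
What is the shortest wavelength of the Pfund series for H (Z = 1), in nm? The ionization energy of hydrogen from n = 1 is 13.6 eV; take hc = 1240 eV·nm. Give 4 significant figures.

2279 nm

The Pfund series has lower level n_f = 5; the series limit corresponds to n_i → ∞.
ΔE_max = 13.6 × 1 / 5² = 0.5440 eV.
λ_min = 1240 / 0.5440 = 2279 nm.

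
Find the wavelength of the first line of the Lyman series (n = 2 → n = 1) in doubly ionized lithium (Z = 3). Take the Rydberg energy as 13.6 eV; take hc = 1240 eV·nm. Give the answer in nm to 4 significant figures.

13.51 nm

The Lyman series terminates on n_f = 1; the first line has n_i = 1+1 = 2.
ΔE = 122.4 × (1/1² − 1/2²) = 91.80 eV.
λ = 1240 / 91.80 = 13.51 nm.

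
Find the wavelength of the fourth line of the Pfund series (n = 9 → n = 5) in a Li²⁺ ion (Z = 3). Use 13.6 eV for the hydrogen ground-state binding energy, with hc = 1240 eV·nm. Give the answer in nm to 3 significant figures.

The Pfund series terminates on n_f = 5; the fourth line has n_i = 5+4 = 9.
ΔE = 122.4 × (1/5² − 1/9²) = 3.385 eV.
λ = 1240 / 3.385 = 366 nm.

366 nm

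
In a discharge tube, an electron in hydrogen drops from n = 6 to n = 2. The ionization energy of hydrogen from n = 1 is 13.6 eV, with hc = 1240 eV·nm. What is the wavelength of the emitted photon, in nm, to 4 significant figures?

410.3 nm

ΔE = 13.60 × (1/2² − 1/6²) = 13.60 × 0.2222 = 3.022 eV.
λ = hc/ΔE = 1240 / 3.022 = 410.3 nm.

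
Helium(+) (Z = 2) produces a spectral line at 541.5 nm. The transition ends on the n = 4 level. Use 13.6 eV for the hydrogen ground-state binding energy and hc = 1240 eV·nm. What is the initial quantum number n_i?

The photon energy is ΔE = hc/λ = 1240 / 541.5 = 2.290 eV.
With Z = 2, ΔE = 54.40 × (1/n_f² − 1/n_i²), so 1/n_f² − 1/n_i² = 0.04209.
With n_f = 4: 1/n_i² = 1/16 − 0.04209 = 0.02041, so n_i ≈ 7.00.

n_i = 7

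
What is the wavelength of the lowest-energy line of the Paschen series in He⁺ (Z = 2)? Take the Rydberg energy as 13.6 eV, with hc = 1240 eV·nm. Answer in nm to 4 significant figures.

468.9 nm

The Paschen series terminates on n_f = 3; the first line has n_i = 3+1 = 4.
ΔE = 54.40 × (1/3² − 1/4²) = 2.644 eV.
λ = 1240 / 2.644 = 468.9 nm.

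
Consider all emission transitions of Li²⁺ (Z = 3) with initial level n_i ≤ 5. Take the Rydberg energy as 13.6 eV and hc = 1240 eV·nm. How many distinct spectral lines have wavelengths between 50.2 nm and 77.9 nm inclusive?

2

Enumerate all n_i → n_f pairs with 1 ≤ n_f < n_i ≤ 5 and compute λ = 1240 / [13.6·9·(1/n_f² − 1/n_i²)].
Lines falling in [50.2, 77.9] nm: 4→2 (54.03 nm), 3→2 (72.94 nm).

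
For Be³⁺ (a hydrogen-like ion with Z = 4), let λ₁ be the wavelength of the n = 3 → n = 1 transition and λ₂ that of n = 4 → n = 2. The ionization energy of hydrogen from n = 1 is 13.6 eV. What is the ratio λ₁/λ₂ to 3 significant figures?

0.211

λ ∝ 1/ΔE ∝ 1/(1/n_f² − 1/n_i²), and the Z² and hc factors cancel in the ratio.
λ₁/λ₂ = (1/2² − 1/4²)/(1/1² − 1/3²) = 0.1875/0.8889 = 0.211.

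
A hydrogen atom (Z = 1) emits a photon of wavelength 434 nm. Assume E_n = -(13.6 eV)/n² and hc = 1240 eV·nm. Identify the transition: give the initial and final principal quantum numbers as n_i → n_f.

n_i = 5, n_f = 2

The photon energy is ΔE = hc/λ = 1240 / 434 = 2.857 eV.
With Z = 1, ΔE = 13.60 × (1/n_f² − 1/n_i²), so 1/n_f² − 1/n_i² = 0.2101.
Trying n_f = 2 gives 1/n_i² = 0.03992, i.e. n_i ≈ 5; this pair matches.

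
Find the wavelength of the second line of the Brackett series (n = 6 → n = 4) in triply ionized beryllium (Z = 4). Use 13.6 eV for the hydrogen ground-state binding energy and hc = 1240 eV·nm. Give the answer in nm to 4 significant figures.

The Brackett series terminates on n_f = 4; the second line has n_i = 4+2 = 6.
ΔE = 217.6 × (1/4² − 1/6²) = 7.556 eV.
λ = 1240 / 7.556 = 164.1 nm.

164.1 nm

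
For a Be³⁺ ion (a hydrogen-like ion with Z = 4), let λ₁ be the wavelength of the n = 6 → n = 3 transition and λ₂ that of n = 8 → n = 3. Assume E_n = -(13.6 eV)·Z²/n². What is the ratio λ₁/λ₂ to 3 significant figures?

1.15

λ ∝ 1/ΔE ∝ 1/(1/n_f² − 1/n_i²), and the Z² and hc factors cancel in the ratio.
λ₁/λ₂ = (1/3² − 1/8²)/(1/3² − 1/6²) = 0.09549/0.08333 = 1.15.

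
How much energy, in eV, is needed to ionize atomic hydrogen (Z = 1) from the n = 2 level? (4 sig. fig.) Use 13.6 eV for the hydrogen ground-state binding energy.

E_2 = −13.60/4 = −3.400 eV, so ionization (to E = 0) requires 3.400 eV.

3.400 eV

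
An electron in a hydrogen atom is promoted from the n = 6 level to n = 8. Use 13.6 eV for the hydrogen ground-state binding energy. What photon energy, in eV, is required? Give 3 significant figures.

E_8 = −13.60/64 = −0.2125 eV and E_6 = −13.60/36 = −0.3778 eV.
The photon energy is |E_8 − E_6| = 0.165 eV.

0.165 eV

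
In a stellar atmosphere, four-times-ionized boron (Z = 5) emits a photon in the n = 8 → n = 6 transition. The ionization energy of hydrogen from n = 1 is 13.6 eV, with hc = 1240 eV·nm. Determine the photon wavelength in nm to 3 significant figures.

300 nm

For Z = 5 the level energies scale as Z², so the effective Rydberg energy is 13.6 × 25 = 340.0 eV.
ΔE = 340.0 × (1/6² − 1/8²) = 340.0 × 0.01215 = 4.132 eV.
λ = hc/ΔE = 1240 / 4.132 = 300 nm.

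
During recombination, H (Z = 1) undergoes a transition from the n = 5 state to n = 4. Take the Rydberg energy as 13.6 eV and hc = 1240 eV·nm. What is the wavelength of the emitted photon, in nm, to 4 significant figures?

4052 nm

ΔE = 13.60 × (1/4² − 1/5²) = 13.60 × 0.02250 = 0.3060 eV.
λ = hc/ΔE = 1240 / 0.3060 = 4052 nm.
This line belongs to the Brackett series.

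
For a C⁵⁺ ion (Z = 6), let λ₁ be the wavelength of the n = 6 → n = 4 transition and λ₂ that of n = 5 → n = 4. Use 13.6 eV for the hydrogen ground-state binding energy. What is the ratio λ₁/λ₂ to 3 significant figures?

0.648

λ ∝ 1/ΔE ∝ 1/(1/n_f² − 1/n_i²), and the Z² and hc factors cancel in the ratio.
λ₁/λ₂ = (1/4² − 1/5²)/(1/4² − 1/6²) = 0.02250/0.03472 = 0.648.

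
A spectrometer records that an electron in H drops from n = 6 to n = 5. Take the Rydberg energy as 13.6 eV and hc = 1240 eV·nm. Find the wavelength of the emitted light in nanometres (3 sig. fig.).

7460 nm

ΔE = 13.60 × (1/5² − 1/6²) = 13.60 × 0.01222 = 0.1662 eV.
λ = hc/ΔE = 1240 / 0.1662 = 7460 nm.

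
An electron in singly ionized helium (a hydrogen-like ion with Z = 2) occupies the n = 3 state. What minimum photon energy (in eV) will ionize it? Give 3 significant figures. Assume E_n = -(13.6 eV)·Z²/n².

E_n = −13.6 Z²/n² = −54.40/n² eV for Z = 2.
E_3 = −54.40/9 = −6.04 eV, so ionization (to E = 0) requires 6.04 eV.

6.04 eV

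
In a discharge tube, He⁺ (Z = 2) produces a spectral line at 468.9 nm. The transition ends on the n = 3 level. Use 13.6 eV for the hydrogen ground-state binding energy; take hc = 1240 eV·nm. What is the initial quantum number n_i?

n_i = 4

The photon energy is ΔE = hc/λ = 1240 / 468.9 = 2.644 eV.
With Z = 2, ΔE = 54.40 × (1/n_f² − 1/n_i²), so 1/n_f² − 1/n_i² = 0.04861.
With n_f = 3: 1/n_i² = 1/9 − 0.04861 = 0.06250, so n_i ≈ 4.00.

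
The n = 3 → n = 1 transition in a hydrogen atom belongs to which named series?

The series is set by the lower level: n_f = 1 is the Lyman series.

Lyman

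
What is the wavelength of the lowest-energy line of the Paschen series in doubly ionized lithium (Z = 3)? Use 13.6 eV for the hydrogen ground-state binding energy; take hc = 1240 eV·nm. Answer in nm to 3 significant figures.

208 nm

The Paschen series terminates on n_f = 3; the first line has n_i = 3+1 = 4.
ΔE = 122.4 × (1/3² − 1/4²) = 5.950 eV.
λ = 1240 / 5.950 = 208 nm.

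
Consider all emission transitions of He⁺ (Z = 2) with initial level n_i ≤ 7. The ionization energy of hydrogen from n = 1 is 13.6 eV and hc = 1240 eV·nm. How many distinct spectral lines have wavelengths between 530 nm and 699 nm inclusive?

2

Enumerate all n_i → n_f pairs with 1 ≤ n_f < n_i ≤ 7 and compute λ = 1240 / [13.6·4·(1/n_f² − 1/n_i²)].
Lines falling in [530, 699] nm: 7→4 (541.5 nm), 6→4 (656.5 nm).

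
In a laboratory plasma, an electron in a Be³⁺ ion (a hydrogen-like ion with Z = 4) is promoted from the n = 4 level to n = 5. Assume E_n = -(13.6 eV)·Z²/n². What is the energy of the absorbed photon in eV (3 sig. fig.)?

4.90 eV

The Bohr energies scale as Z², so for Z = 4: E_n = −217.6/n² eV.
E_5 = −217.6/25 = −8.704 eV and E_4 = −217.6/16 = −13.60 eV.
The photon energy is |E_5 − E_4| = 4.90 eV.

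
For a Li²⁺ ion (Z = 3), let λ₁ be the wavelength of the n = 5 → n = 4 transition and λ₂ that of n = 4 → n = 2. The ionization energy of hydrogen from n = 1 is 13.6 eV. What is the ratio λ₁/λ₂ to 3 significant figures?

λ ∝ 1/ΔE ∝ 1/(1/n_f² − 1/n_i²), and the Z² and hc factors cancel in the ratio.
λ₁/λ₂ = (1/2² − 1/4²)/(1/4² − 1/5²) = 0.1875/0.02250 = 8.33.

8.33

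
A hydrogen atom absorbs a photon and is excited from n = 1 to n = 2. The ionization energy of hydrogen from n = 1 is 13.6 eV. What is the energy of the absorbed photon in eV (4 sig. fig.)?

10.20 eV

E_2 = −13.60/4 = −3.400 eV and E_1 = −13.60/1 = −13.60 eV.
The photon energy is |E_2 − E_1| = 10.20 eV.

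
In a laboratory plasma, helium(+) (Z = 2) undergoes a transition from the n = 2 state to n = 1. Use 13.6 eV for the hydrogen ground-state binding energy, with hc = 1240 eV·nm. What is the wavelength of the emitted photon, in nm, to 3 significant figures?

For Z = 2 the level energies scale as Z², so the effective Rydberg energy is 13.6 × 4 = 54.40 eV.
ΔE = 54.40 × (1/1² − 1/2²) = 54.40 × 0.7500 = 40.80 eV.
λ = hc/ΔE = 1240 / 40.80 = 30.4 nm.

30.4 nm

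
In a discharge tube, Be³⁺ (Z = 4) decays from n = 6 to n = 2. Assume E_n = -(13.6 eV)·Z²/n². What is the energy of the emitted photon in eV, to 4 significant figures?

48.36 eV

The Bohr energies scale as Z², so for Z = 4: E_n = −217.6/n² eV.
E_6 = −217.6/36 = −6.044 eV and E_2 = −217.6/4 = −54.40 eV.
The photon energy is |E_6 − E_2| = 48.36 eV.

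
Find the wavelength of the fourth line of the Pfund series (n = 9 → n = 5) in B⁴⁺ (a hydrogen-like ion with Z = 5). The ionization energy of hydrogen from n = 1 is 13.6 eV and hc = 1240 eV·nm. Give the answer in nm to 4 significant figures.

The Pfund series terminates on n_f = 5; the fourth line has n_i = 5+4 = 9.
ΔE = 340.0 × (1/5² − 1/9²) = 9.402 eV.
λ = 1240 / 9.402 = 131.9 nm.

131.9 nm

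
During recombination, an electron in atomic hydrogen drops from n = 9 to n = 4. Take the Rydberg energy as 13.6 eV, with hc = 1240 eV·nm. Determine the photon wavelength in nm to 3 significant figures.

1820 nm

ΔE = 13.60 × (1/4² − 1/9²) = 13.60 × 0.05015 = 0.6821 eV.
λ = hc/ΔE = 1240 / 0.6821 = 1820 nm.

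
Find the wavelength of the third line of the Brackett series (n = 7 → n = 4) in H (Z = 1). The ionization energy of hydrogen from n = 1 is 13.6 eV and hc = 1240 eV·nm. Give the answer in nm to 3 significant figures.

2170 nm

The Brackett series terminates on n_f = 4; the third line has n_i = 4+3 = 7.
ΔE = 13.60 × (1/4² − 1/7²) = 0.5724 eV.
λ = 1240 / 0.5724 = 2170 nm.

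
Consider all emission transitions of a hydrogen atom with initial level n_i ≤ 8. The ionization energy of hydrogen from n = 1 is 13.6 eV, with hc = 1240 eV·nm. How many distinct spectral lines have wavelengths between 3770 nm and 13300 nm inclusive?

Enumerate all n_i → n_f pairs with 1 ≤ n_f < n_i ≤ 8 and compute λ = 1240 / [13.6·1·(1/n_f² − 1/n_i²)].
Lines falling in [3770, 13300] nm: 5→4 (4052 nm), 7→5 (4654 nm), 6→5 (7460 nm), 8→6 (7503 nm), 7→6 (12370 nm).

5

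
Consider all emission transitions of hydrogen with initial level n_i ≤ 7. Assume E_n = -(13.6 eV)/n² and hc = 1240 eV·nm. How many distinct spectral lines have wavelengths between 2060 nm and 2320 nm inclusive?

Enumerate all n_i → n_f pairs with 1 ≤ n_f < n_i ≤ 7 and compute λ = 1240 / [13.6·1·(1/n_f² − 1/n_i²)].
Lines falling in [2060, 2320] nm: 7→4 (2166 nm).

1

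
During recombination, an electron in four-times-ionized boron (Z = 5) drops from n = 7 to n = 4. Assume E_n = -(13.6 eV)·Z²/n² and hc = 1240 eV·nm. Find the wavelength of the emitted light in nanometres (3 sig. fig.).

86.6 nm

For Z = 5 the level energies scale as Z², so the effective Rydberg energy is 13.6 × 25 = 340.0 eV.
ΔE = 340.0 × (1/4² − 1/7²) = 340.0 × 0.04209 = 14.31 eV.
λ = hc/ΔE = 1240 / 14.31 = 86.6 nm.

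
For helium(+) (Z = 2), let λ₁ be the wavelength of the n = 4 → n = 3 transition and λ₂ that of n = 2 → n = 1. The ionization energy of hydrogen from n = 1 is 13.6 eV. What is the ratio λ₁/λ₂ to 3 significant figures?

λ ∝ 1/ΔE ∝ 1/(1/n_f² − 1/n_i²), and the Z² and hc factors cancel in the ratio.
λ₁/λ₂ = (1/1² − 1/2²)/(1/3² − 1/4²) = 0.7500/0.04861 = 15.4.

15.4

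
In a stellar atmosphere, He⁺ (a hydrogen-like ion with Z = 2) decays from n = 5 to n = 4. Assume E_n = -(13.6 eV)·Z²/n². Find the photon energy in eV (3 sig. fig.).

1.22 eV

The Bohr energies scale as Z², so for Z = 2: E_n = −54.40/n² eV.
E_5 = −54.40/25 = −2.176 eV and E_4 = −54.40/16 = −3.400 eV.
The photon energy is |E_5 − E_4| = 1.22 eV.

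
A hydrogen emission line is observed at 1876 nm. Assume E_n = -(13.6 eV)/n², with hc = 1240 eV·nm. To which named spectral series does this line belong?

Paschen

ΔE = 1240/1876 = 0.6610 eV.
This matches 13.6 × (1/3² − 1/4²), so n_f = 3: the Paschen series.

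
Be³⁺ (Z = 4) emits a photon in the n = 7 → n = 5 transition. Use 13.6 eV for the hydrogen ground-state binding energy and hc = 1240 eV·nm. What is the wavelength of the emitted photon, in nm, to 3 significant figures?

For Z = 4 the level energies scale as Z², so the effective Rydberg energy is 13.6 × 16 = 217.6 eV.
ΔE = 217.6 × (1/5² − 1/7²) = 217.6 × 0.01959 = 4.263 eV.
λ = hc/ΔE = 1240 / 4.263 = 291 nm.

291 nm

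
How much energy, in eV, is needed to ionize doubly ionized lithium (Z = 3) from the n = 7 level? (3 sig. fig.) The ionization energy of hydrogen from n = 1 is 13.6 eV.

2.50 eV

E_n = −13.6 Z²/n² = −122.4/n² eV for Z = 3.
E_7 = −122.4/49 = −2.50 eV, so ionization (to E = 0) requires 2.50 eV.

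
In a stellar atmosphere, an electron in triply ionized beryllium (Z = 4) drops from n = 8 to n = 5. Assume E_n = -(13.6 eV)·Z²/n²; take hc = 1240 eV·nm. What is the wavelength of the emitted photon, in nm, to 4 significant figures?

For Z = 4 the level energies scale as Z², so the effective Rydberg energy is 13.6 × 16 = 217.6 eV.
ΔE = 217.6 × (1/5² − 1/8²) = 217.6 × 0.02438 = 5.304 eV.
λ = hc/ΔE = 1240 / 5.304 = 233.8 nm.

233.8 nm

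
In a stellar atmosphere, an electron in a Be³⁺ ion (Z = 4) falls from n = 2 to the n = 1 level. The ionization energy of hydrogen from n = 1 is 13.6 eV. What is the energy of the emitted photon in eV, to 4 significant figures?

163.2 eV

The Bohr energies scale as Z², so for Z = 4: E_n = −217.6/n² eV.
E_2 = −217.6/4 = −54.40 eV and E_1 = −217.6/1 = −217.6 eV.
The photon energy is |E_2 − E_1| = 163.2 eV.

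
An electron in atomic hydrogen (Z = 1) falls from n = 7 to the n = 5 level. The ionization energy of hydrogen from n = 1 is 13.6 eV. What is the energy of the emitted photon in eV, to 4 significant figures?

0.2664 eV

E_7 = −13.60/49 = −0.2776 eV and E_5 = −13.60/25 = −0.5440 eV.
The photon energy is |E_7 − E_5| = 0.2664 eV.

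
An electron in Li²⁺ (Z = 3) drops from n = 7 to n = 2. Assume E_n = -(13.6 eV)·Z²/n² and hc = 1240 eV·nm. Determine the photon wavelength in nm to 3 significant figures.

For Z = 3 the level energies scale as Z², so the effective Rydberg energy is 13.6 × 9 = 122.4 eV.
ΔE = 122.4 × (1/2² − 1/7²) = 122.4 × 0.2296 = 28.10 eV.
λ = hc/ΔE = 1240 / 28.10 = 44.1 nm.

44.1 nm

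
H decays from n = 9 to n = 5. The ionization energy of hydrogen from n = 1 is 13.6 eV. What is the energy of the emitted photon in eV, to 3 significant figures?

E_9 = −13.60/81 = −0.1679 eV and E_5 = −13.60/25 = −0.5440 eV.
The photon energy is |E_9 − E_5| = 0.376 eV.

0.376 eV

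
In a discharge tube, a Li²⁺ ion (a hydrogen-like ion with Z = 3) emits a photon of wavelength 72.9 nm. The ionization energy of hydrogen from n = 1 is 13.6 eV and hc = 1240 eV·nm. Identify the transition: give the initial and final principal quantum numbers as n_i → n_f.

The photon energy is ΔE = hc/λ = 1240 / 72.9 = 17.01 eV.
With Z = 3, ΔE = 122.4 × (1/n_f² − 1/n_i²), so 1/n_f² − 1/n_i² = 0.1390.
Trying n_f = 2 gives 1/n_i² = 0.1110, i.e. n_i ≈ 3; this pair matches.

n_i = 3, n_f = 2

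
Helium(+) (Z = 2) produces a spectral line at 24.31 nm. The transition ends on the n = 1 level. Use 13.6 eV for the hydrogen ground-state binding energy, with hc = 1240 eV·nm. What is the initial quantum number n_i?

n_i = 4

The photon energy is ΔE = hc/λ = 1240 / 24.31 = 51.01 eV.
With Z = 2, ΔE = 54.40 × (1/n_f² − 1/n_i²), so 1/n_f² − 1/n_i² = 0.9376.
With n_f = 1: 1/n_i² = 1/1 − 0.9376 = 0.06236, so n_i ≈ 4.00.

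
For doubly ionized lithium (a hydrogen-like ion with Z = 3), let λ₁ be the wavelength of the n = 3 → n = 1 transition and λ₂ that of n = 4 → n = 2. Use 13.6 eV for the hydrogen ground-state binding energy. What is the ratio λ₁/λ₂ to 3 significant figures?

λ ∝ 1/ΔE ∝ 1/(1/n_f² − 1/n_i²), and the Z² and hc factors cancel in the ratio.
λ₁/λ₂ = (1/2² − 1/4²)/(1/1² − 1/3²) = 0.1875/0.8889 = 0.211.

0.211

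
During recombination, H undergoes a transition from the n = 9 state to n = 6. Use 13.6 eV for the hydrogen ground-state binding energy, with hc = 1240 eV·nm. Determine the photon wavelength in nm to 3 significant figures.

5910 nm

ΔE = 13.60 × (1/6² − 1/9²) = 13.60 × 0.01543 = 0.2099 eV.
λ = hc/ΔE = 1240 / 0.2099 = 5910 nm.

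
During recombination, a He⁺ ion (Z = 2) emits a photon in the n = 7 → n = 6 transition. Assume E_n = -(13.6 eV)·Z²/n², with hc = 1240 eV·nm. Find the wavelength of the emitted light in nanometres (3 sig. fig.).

3090 nm

For Z = 2 the level energies scale as Z², so the effective Rydberg energy is 13.6 × 4 = 54.40 eV.
ΔE = 54.40 × (1/6² − 1/7²) = 54.40 × 0.007370 = 0.4009 eV.
λ = hc/ΔE = 1240 / 0.4009 = 3090 nm.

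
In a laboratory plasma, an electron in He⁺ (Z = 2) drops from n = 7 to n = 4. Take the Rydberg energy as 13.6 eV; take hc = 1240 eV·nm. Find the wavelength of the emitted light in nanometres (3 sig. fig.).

For Z = 2 the level energies scale as Z², so the effective Rydberg energy is 13.6 × 4 = 54.40 eV.
ΔE = 54.40 × (1/4² − 1/7²) = 54.40 × 0.04209 = 2.290 eV.
λ = hc/ΔE = 1240 / 2.290 = 542 nm.

542 nm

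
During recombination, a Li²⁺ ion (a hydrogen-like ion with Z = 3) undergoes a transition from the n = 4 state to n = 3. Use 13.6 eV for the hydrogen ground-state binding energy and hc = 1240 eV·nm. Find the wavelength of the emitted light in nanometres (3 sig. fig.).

For Z = 3 the level energies scale as Z², so the effective Rydberg energy is 13.6 × 9 = 122.4 eV.
ΔE = 122.4 × (1/3² − 1/4²) = 122.4 × 0.04861 = 5.950 eV.
λ = hc/ΔE = 1240 / 5.950 = 208 nm.

208 nm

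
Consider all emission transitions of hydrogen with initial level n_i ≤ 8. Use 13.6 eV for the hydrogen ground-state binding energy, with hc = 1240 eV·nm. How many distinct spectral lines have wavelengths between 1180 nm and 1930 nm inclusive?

2

Enumerate all n_i → n_f pairs with 1 ≤ n_f < n_i ≤ 8 and compute λ = 1240 / [13.6·1·(1/n_f² − 1/n_i²)].
Lines falling in [1180, 1930] nm: 5→3 (1282 nm), 4→3 (1876 nm).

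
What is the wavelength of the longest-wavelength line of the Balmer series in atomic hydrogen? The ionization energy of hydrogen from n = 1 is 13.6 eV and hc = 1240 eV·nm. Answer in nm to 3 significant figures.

The Balmer series terminates on n_f = 2; the first line has n_i = 2+1 = 3.
ΔE = 13.60 × (1/2² − 1/3²) = 1.889 eV.
λ = 1240 / 1.889 = 656 nm.

656 nm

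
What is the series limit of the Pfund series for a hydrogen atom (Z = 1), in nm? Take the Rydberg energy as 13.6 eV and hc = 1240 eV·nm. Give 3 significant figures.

2280 nm

The Pfund series has lower level n_f = 5; the series limit corresponds to n_i → ∞.
ΔE_max = 13.6 × 1 / 5² = 0.5440 eV.
λ_min = 1240 / 0.5440 = 2280 nm.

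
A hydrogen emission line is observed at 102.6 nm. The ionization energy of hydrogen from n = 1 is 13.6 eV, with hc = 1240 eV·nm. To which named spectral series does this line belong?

Lyman

ΔE = 1240/102.6 = 12.09 eV.
This matches 13.6 × (1/1² − 1/3²), so n_f = 1: the Lyman series.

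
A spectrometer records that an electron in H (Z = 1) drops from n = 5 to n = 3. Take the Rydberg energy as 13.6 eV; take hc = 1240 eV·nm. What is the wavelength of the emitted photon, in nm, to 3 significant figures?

1280 nm

ΔE = 13.60 × (1/3² − 1/5²) = 13.60 × 0.07111 = 0.9671 eV.
λ = hc/ΔE = 1240 / 0.9671 = 1280 nm.
This line belongs to the Paschen series.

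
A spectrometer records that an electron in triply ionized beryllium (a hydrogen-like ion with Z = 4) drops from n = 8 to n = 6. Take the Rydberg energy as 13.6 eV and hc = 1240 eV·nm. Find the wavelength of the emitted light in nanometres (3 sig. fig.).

For Z = 4 the level energies scale as Z², so the effective Rydberg energy is 13.6 × 16 = 217.6 eV.
ΔE = 217.6 × (1/6² − 1/8²) = 217.6 × 0.01215 = 2.644 eV.
λ = hc/ΔE = 1240 / 2.644 = 469 nm.

469 nm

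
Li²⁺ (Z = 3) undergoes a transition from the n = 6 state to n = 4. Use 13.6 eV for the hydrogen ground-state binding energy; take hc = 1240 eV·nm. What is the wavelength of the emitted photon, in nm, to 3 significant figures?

For Z = 3 the level energies scale as Z², so the effective Rydberg energy is 13.6 × 9 = 122.4 eV.
ΔE = 122.4 × (1/4² − 1/6²) = 122.4 × 0.03472 = 4.250 eV.
λ = hc/ΔE = 1240 / 4.250 = 292 nm.

292 nm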